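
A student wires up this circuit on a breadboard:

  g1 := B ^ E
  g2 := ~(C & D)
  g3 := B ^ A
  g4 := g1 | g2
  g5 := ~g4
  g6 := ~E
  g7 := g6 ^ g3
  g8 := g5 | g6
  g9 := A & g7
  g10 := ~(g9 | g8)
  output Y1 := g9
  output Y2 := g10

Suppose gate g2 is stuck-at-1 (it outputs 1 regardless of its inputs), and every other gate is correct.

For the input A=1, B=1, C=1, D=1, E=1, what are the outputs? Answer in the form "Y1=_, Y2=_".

Y1=0, Y2=1

Propagate with g2 forced: g1=0, g2=1 [stuck-at-1], g3=0, g4=1, g5=0, g6=0, g7=0, g8=0, g9=0, g10=1.
So the outputs are Y1=0, Y2=1. (Without the fault they would be Y1=0, Y2=0.)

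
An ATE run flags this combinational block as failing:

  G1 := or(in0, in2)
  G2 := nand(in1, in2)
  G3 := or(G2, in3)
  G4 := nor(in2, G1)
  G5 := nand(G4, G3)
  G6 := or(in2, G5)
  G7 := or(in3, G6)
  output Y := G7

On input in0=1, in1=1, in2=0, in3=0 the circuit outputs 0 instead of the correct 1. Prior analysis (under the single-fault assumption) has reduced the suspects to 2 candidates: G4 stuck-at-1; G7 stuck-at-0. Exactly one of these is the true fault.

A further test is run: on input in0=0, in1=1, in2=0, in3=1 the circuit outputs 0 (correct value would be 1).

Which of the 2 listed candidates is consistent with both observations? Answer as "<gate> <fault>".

G7 stuck-at-0

Evaluate each candidate on input in0=0, in1=1, in2=0, in3=1:
  G4 stuck-at-1: G1=0, G2=1, G3=1, G4=1 [stuck-at-1], G5=0, G6=0, G7=1 → 1 — eliminated
  G7 stuck-at-0: G1=0, G2=1, G3=1, G4=1, G5=0, G6=0, G7=0 [stuck-at-0] → 0 — matches
Only G7 stuck-at-0 reproduces the observed 0.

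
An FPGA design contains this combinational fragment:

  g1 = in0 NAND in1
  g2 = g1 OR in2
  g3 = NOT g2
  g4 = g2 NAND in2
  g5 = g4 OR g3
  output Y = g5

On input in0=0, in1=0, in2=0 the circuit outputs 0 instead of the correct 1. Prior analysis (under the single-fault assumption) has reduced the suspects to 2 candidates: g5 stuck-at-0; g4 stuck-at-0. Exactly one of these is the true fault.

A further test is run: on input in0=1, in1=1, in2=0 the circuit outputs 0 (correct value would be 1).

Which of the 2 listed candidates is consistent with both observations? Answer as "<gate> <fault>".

g5 stuck-at-0

Evaluate each candidate on input in0=1, in1=1, in2=0:
  g5 stuck-at-0: g1=0, g2=0, g3=1, g4=1, g5=0 [stuck-at-0] → 0 — matches
  g4 stuck-at-0: g1=0, g2=0, g3=1, g4=0 [stuck-at-0], g5=1 → 1 — eliminated
Only g5 stuck-at-0 reproduces the observed 0.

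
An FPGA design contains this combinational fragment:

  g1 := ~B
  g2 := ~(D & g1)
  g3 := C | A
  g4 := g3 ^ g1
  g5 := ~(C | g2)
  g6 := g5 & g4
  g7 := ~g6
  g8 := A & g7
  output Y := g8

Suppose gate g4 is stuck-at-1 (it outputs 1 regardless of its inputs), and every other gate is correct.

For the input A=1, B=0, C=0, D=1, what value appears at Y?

0

Propagate with g4 forced: g1=1, g2=0, g3=1, g4=1 [stuck-at-1], g5=1, g6=1, g7=0, g8=0.
So Y = 0. (Without the fault it would be 1.)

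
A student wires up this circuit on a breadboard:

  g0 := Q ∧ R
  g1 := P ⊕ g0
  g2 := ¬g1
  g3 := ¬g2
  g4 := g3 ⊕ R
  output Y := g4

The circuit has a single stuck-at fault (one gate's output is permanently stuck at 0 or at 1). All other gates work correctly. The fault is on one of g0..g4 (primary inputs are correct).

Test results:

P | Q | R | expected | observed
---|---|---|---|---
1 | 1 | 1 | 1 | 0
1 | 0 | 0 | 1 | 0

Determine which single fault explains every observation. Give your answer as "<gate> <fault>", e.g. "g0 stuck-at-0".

g4 stuck-at-0

Fault-free values for test 1 (P=1, Q=1, R=1): g0=1, g1=0, g2=1, g3=0, g4=1, giving Y=1. Observed 0.
Test 1: faults giving observed 0 are {g0 stuck-at-0, g1 stuck-at-1, g2 stuck-at-0, g3 stuck-at-1, g4 stuck-at-0}.
Test 2 (P=1, Q=0, R=0): fault-free g0=0, g1=1, g2=0, g3=1, g4=1 → 1; observed 0. Eliminates g0 stuck-at-0, g1 stuck-at-1, g2 stuck-at-0, g3 stuck-at-1.
Only g4 stuck-at-0 is consistent with every test.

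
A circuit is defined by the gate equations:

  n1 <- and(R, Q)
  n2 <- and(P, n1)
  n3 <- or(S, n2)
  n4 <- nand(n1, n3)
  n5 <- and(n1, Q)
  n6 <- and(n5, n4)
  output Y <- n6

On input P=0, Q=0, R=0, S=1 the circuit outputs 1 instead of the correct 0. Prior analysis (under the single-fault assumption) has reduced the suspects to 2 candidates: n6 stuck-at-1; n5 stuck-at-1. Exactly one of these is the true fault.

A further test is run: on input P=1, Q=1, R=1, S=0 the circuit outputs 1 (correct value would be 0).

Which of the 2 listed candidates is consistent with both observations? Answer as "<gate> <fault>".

Evaluate each candidate on input P=1, Q=1, R=1, S=0:
  n6 stuck-at-1: n1=1, n2=1, n3=1, n4=0, n5=1, n6=1 [stuck-at-1] → 1 — matches
  n5 stuck-at-1: n1=1, n2=1, n3=1, n4=0, n5=1 [stuck-at-1], n6=0 → 0 — eliminated
Only n6 stuck-at-1 reproduces the observed 1.

n6 stuck-at-1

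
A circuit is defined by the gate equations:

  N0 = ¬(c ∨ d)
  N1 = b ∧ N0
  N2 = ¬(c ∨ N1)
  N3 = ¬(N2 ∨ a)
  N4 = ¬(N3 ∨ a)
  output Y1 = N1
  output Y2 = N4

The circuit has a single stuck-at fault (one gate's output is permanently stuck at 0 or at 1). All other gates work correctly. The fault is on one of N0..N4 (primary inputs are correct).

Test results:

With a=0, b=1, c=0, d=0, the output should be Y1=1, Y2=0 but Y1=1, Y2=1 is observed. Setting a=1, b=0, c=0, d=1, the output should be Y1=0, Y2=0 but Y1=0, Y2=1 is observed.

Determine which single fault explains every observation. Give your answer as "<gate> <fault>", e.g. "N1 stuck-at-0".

Fault-free values for test 1 (a=0, b=1, c=0, d=0): N0=1, N1=1, N2=0, N3=1, N4=0, giving Y1=1, Y2=0. Observed Y1=1, Y2=1.
Test 1: faults giving observed Y1=1, Y2=1 are {N2 stuck-at-1, N3 stuck-at-0, N4 stuck-at-1}.
Test 2 (a=1, b=0, c=0, d=1): fault-free N0=0, N1=0, N2=1, N3=0, N4=0 → Y1=0, Y2=0; observed Y1=0, Y2=1. Eliminates N2 stuck-at-1, N3 stuck-at-0.
Only N4 stuck-at-1 is consistent with every test.

N4 stuck-at-1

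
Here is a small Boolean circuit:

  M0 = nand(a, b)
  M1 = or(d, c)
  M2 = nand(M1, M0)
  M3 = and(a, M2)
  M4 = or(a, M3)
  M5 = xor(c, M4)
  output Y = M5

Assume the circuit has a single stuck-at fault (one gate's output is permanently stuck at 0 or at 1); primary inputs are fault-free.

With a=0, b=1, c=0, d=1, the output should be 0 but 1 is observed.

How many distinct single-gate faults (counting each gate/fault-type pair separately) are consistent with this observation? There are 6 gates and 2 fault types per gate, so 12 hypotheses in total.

Fault-free: M0=1, M1=1, M2=0, M3=0, M4=0, M5=0 → 0. Observed 1.
  M0 stuck-at-0: output 0 ✗
  M0 stuck-at-1: output 0 ✗
  M1 stuck-at-0: output 0 ✗
  M1 stuck-at-1: output 0 ✗
  M2 stuck-at-0: output 0 ✗
  M2 stuck-at-1: output 0 ✗
  M3 stuck-at-0: output 0 ✗
  M3 stuck-at-1: output 1 ✓
  M4 stuck-at-0: output 0 ✗
  M4 stuck-at-1: output 1 ✓
  M5 stuck-at-0: output 0 ✗
  M5 stuck-at-1: output 1 ✓
Consistent faults: {M3 stuck-at-1, M4 stuck-at-1, M5 stuck-at-1} — 3 in all.

3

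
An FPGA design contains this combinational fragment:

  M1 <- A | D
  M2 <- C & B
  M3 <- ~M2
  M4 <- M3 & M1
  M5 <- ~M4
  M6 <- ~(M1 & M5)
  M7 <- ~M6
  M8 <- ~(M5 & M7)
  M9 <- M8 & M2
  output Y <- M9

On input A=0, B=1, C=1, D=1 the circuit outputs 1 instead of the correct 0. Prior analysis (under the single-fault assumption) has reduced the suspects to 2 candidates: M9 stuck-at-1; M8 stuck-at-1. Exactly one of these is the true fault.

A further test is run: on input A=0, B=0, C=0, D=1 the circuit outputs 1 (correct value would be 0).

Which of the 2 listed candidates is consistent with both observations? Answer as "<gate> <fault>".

Evaluate each candidate on input A=0, B=0, C=0, D=1:
  M9 stuck-at-1: M1=1, M2=0, M3=1, M4=1, M5=0, M6=1, M7=0, M8=1, M9=1 [stuck-at-1] → 1 — matches
  M8 stuck-at-1: M1=1, M2=0, M3=1, M4=1, M5=0, M6=1, M7=0, M8=1 [stuck-at-1], M9=0 → 0 — eliminated
Only M9 stuck-at-1 reproduces the observed 1.

M9 stuck-at-1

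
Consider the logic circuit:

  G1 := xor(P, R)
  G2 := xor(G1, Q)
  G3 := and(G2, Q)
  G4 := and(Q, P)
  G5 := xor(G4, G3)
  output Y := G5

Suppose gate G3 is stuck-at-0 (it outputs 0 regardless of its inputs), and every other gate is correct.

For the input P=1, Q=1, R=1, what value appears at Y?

1

Propagate with G3 forced: G1=0, G2=1, G3=0 [stuck-at-0], G4=1, G5=1.
So Y = 1. (Without the fault it would be 0.)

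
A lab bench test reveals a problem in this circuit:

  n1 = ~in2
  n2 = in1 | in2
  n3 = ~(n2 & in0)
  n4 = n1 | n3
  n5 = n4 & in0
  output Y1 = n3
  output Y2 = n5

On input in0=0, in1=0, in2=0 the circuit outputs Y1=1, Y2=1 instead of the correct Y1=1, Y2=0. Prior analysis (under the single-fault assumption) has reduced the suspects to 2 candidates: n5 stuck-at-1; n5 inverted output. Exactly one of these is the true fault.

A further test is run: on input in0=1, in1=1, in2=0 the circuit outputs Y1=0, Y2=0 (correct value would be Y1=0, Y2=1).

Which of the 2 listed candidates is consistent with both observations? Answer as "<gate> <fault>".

n5 inverted output

Evaluate each candidate on input in0=1, in1=1, in2=0:
  n5 stuck-at-1: n1=1, n2=1, n3=0, n4=1, n5=1 [stuck-at-1] → Y1=0, Y2=1 — eliminated
  n5 inverted output: n1=1, n2=1, n3=0, n4=1, n5=0 [inverted output] → Y1=0, Y2=0 — matches
Only n5 inverted output reproduces the observed Y1=0, Y2=0.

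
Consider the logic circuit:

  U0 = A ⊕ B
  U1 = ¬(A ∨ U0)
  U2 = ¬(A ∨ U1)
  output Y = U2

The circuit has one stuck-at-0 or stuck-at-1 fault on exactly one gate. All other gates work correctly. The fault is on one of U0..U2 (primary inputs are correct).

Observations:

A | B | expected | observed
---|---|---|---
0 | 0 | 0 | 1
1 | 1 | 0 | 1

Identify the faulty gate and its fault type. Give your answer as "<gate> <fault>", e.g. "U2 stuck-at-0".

U2 stuck-at-1

Fault-free values for test 1 (A=0, B=0): U0=0, U1=1, U2=0, giving Y=0. Observed 1.
Test 1: faults giving observed 1 are {U0 stuck-at-1, U1 stuck-at-0, U2 stuck-at-1}.
Test 2 (A=1, B=1): fault-free U0=0, U1=0, U2=0 → 0; observed 1. Eliminates U0 stuck-at-1, U1 stuck-at-0.
Only U2 stuck-at-1 is consistent with every test.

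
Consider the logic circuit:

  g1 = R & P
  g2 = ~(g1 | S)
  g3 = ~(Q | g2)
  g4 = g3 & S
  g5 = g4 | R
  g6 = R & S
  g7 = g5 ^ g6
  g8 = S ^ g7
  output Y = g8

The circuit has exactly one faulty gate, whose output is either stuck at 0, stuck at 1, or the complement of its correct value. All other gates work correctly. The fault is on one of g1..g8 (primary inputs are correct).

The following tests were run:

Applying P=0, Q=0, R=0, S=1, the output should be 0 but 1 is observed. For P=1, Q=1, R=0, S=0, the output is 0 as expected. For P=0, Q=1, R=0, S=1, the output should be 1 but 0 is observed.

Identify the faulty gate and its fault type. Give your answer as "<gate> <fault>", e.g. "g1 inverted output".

Fault-free values for test 1 (P=0, Q=0, R=0, S=1): g1=0, g2=0, g3=1, g4=1, g5=1, g6=0, g7=1, g8=0, giving Y=0. Observed 1.
Test 1: faults giving observed 1 are {g2 stuck-at-1, g2 inverted output, g3 stuck-at-0, g3 inverted output, g4 stuck-at-0, g4 inverted output, g5 stuck-at-0, g5 inverted output, g6 stuck-at-1, g6 inverted output, g7 stuck-at-0, g7 inverted output, g8 stuck-at-1, g8 inverted output}.
Test 2 (P=1, Q=1, R=0, S=0): fault-free g1=0, g2=1, g3=0, g4=0, g5=0, g6=0, g7=0, g8=0 → 0; observed 0. Eliminates g4 inverted output, g5 inverted output, g6 stuck-at-1, g6 inverted output, g7 inverted output, g8 stuck-at-1, g8 inverted output.
Test 3 (P=0, Q=1, R=0, S=1): fault-free g1=0, g2=0, g3=0, g4=0, g5=0, g6=0, g7=0, g8=1 → 1; observed 0. Eliminates g2 stuck-at-1, g2 inverted output, g3 stuck-at-0, g4 stuck-at-0, g5 stuck-at-0, g7 stuck-at-0.
Only g3 inverted output is consistent with every test.

g3 inverted output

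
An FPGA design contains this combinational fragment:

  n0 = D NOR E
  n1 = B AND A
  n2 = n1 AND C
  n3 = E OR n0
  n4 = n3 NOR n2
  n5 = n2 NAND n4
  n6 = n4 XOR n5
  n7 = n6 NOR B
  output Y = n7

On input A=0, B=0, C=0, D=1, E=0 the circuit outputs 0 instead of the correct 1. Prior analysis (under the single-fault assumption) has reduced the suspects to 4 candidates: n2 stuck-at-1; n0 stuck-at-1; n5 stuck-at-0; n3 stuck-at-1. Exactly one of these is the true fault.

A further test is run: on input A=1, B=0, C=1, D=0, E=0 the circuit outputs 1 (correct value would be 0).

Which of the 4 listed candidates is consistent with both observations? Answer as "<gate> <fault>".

n5 stuck-at-0

Evaluate each candidate on input A=1, B=0, C=1, D=0, E=0:
  n2 stuck-at-1: n0=1, n1=0, n2=1 [stuck-at-1], n3=1, n4=0, n5=1, n6=1, n7=0 → 0 — eliminated
  n0 stuck-at-1: n0=1 [stuck-at-1], n1=0, n2=0, n3=1, n4=0, n5=1, n6=1, n7=0 → 0 — eliminated
  n5 stuck-at-0: n0=1, n1=0, n2=0, n3=1, n4=0, n5=0 [stuck-at-0], n6=0, n7=1 → 1 — matches
  n3 stuck-at-1: n0=1, n1=0, n2=0, n3=1 [stuck-at-1], n4=0, n5=1, n6=1, n7=0 → 0 — eliminated
Only n5 stuck-at-0 reproduces the observed 1.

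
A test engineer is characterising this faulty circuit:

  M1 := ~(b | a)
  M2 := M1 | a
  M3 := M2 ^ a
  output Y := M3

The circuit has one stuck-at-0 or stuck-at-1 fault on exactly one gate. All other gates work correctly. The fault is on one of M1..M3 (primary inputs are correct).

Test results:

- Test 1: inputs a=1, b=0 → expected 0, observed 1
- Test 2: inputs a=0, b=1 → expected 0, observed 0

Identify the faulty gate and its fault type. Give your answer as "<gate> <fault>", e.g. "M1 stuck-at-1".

M2 stuck-at-0

Fault-free values for test 1 (a=1, b=0): M1=0, M2=1, M3=0, giving Y=0. Observed 1.
Test 1: faults giving observed 1 are {M2 stuck-at-0, M3 stuck-at-1}.
Test 2 (a=0, b=1): fault-free M1=0, M2=0, M3=0 → 0; observed 0. Eliminates M3 stuck-at-1.
Only M2 stuck-at-0 is consistent with every test.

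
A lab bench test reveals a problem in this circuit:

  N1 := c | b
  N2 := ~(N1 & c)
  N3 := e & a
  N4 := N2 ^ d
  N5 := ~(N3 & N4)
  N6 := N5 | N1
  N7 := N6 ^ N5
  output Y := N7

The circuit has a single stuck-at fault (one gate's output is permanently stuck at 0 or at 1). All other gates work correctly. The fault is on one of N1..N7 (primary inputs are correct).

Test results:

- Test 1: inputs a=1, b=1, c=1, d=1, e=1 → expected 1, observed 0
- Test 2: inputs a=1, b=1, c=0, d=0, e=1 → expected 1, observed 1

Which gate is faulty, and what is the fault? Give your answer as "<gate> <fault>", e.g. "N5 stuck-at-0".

Fault-free values for test 1 (a=1, b=1, c=1, d=1, e=1): N1=1, N2=0, N3=1, N4=1, N5=0, N6=1, N7=1, giving Y=1. Observed 0.
Test 1: faults giving observed 0 are {N1 stuck-at-0, N2 stuck-at-1, N3 stuck-at-0, N4 stuck-at-0, N5 stuck-at-1, N6 stuck-at-0, N7 stuck-at-0}.
Test 2 (a=1, b=1, c=0, d=0, e=1): fault-free N1=1, N2=1, N3=1, N4=1, N5=0, N6=1, N7=1 → 1; observed 1. Eliminates N1 stuck-at-0, N3 stuck-at-0, N4 stuck-at-0, N5 stuck-at-1, N6 stuck-at-0, N7 stuck-at-0.
Only N2 stuck-at-1 is consistent with every test.

N2 stuck-at-1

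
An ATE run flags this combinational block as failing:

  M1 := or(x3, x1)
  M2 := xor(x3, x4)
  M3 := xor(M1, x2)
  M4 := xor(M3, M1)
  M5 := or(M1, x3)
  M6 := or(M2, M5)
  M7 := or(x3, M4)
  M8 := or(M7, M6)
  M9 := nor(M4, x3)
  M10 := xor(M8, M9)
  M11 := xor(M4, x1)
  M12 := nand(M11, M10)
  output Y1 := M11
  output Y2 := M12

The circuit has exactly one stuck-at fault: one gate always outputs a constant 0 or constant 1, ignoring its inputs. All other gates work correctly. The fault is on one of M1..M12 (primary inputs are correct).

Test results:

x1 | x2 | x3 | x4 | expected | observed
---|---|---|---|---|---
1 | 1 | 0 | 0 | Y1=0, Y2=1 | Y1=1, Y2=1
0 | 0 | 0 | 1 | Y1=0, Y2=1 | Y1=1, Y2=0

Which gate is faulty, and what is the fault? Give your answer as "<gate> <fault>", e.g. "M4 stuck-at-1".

Fault-free values for test 1 (x1=1, x2=1, x3=0, x4=0): M1=1, M2=0, M3=0, M4=1, M5=1, M6=1, M7=1, M8=1, M9=0, M10=1, M11=0, M12=1, giving Y1=0, Y2=1. Observed Y1=1, Y2=1.
Test 1: faults giving observed Y1=1, Y2=1 are {M3 stuck-at-1, M4 stuck-at-0}.
Test 2 (x1=0, x2=0, x3=0, x4=1): fault-free M1=0, M2=1, M3=0, M4=0, M5=0, M6=1, M7=0, M8=1, M9=1, M10=0, M11=0, M12=1 → Y1=0, Y2=1; observed Y1=1, Y2=0. Eliminates M4 stuck-at-0.
Only M3 stuck-at-1 is consistent with every test.

M3 stuck-at-1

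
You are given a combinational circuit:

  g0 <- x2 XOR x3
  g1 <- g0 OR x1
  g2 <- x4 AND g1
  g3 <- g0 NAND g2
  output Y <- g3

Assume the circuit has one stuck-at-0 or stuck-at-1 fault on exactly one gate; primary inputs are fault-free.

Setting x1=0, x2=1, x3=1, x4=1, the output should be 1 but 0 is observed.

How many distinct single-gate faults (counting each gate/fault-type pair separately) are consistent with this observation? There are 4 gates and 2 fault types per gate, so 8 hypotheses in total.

Fault-free: g0=0, g1=0, g2=0, g3=1 → 1. Observed 0.
  g0 stuck-at-0: output 1 ✗
  g0 stuck-at-1: output 0 ✓
  g1 stuck-at-0: output 1 ✗
  g1 stuck-at-1: output 1 ✗
  g2 stuck-at-0: output 1 ✗
  g2 stuck-at-1: output 1 ✗
  g3 stuck-at-0: output 0 ✓
  g3 stuck-at-1: output 1 ✗
Consistent faults: {g0 stuck-at-1, g3 stuck-at-0} — 2 in all.

2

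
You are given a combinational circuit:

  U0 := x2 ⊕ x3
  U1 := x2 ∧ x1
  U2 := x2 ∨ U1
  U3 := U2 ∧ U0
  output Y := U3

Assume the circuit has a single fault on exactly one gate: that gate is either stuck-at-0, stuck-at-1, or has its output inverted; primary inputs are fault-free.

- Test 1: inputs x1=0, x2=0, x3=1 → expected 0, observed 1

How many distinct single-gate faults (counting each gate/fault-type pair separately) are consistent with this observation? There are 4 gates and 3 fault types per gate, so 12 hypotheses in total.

Fault-free: U0=1, U1=0, U2=0, U3=0 → 0. Observed 1.
  U0 stuck-at-0: output 0 ✗
  U0 stuck-at-1: output 0 ✗
  U0 inverted output: output 0 ✗
  U1 stuck-at-0: output 0 ✗
  U1 stuck-at-1: output 1 ✓
  U1 inverted output: output 1 ✓
  U2 stuck-at-0: output 0 ✗
  U2 stuck-at-1: output 1 ✓
  U2 inverted output: output 1 ✓
  U3 stuck-at-0: output 0 ✗
  U3 stuck-at-1: output 1 ✓
  U3 inverted output: output 1 ✓
Consistent faults: {U1 stuck-at-1, U1 inverted output, U2 stuck-at-1, U2 inverted output, U3 stuck-at-1, U3 inverted output} — 6 in all.

6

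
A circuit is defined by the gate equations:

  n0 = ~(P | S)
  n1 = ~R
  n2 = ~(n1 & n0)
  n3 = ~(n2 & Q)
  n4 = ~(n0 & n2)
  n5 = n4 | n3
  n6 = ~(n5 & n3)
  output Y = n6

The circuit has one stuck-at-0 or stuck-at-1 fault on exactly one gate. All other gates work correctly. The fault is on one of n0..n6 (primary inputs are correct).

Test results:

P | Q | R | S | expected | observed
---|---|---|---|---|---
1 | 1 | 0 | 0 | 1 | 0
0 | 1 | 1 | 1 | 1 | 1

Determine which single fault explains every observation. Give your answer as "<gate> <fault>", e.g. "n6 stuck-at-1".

Fault-free values for test 1 (P=1, Q=1, R=0, S=0): n0=0, n1=1, n2=1, n3=0, n4=1, n5=1, n6=1, giving Y=1. Observed 0.
Test 1: faults giving observed 0 are {n0 stuck-at-1, n2 stuck-at-0, n3 stuck-at-1, n6 stuck-at-0}.
Test 2 (P=0, Q=1, R=1, S=1): fault-free n0=0, n1=0, n2=1, n3=0, n4=1, n5=1, n6=1 → 1; observed 1. Eliminates n2 stuck-at-0, n3 stuck-at-1, n6 stuck-at-0.
Only n0 stuck-at-1 is consistent with every test.

n0 stuck-at-1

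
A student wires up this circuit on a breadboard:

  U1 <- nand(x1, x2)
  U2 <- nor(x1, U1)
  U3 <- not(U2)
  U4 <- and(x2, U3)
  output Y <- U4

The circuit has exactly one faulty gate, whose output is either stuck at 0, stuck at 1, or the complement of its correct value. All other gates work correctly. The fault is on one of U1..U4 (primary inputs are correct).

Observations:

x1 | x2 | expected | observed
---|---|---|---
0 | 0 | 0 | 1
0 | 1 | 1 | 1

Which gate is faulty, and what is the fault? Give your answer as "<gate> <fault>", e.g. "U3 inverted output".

Fault-free values for test 1 (x1=0, x2=0): U1=1, U2=0, U3=1, U4=0, giving Y=0. Observed 1.
Test 1: faults giving observed 1 are {U4 stuck-at-1, U4 inverted output}.
Test 2 (x1=0, x2=1): fault-free U1=1, U2=0, U3=1, U4=1 → 1; observed 1. Eliminates U4 inverted output.
Only U4 stuck-at-1 is consistent with every test.

U4 stuck-at-1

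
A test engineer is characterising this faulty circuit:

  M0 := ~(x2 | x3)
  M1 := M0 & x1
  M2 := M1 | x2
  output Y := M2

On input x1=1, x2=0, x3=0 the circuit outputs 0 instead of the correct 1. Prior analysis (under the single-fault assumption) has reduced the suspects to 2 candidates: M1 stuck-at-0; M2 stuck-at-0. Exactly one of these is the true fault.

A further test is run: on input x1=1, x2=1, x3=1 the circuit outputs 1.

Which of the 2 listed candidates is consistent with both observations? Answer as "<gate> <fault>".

Evaluate each candidate on input x1=1, x2=1, x3=1:
  M1 stuck-at-0: M0=0, M1=0 [stuck-at-0], M2=1 → 1 — matches
  M2 stuck-at-0: M0=0, M1=0, M2=0 [stuck-at-0] → 0 — eliminated
Only M1 stuck-at-0 reproduces the observed 1.

M1 stuck-at-0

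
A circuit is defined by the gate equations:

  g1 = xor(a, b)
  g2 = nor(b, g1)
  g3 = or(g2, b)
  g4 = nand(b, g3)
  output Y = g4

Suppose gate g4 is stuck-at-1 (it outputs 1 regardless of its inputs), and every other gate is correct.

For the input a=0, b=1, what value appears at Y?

1

Propagate with g4 forced: g1=1, g2=0, g3=1, g4=1 [stuck-at-1].
So Y = 1. (Without the fault it would be 0.)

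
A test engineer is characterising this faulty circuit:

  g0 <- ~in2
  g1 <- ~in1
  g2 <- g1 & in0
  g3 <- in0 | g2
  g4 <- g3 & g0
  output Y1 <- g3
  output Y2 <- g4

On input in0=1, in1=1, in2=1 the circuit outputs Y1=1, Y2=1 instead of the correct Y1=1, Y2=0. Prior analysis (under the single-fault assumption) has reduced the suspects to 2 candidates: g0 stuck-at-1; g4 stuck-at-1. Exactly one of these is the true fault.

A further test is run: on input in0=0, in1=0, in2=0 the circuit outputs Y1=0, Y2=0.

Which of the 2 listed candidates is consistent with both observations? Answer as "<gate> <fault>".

g0 stuck-at-1

Evaluate each candidate on input in0=0, in1=0, in2=0:
  g0 stuck-at-1: g0=1 [stuck-at-1], g1=1, g2=0, g3=0, g4=0 → Y1=0, Y2=0 — matches
  g4 stuck-at-1: g0=1, g1=1, g2=0, g3=0, g4=1 [stuck-at-1] → Y1=0, Y2=1 — eliminated
Only g0 stuck-at-1 reproduces the observed Y1=0, Y2=0.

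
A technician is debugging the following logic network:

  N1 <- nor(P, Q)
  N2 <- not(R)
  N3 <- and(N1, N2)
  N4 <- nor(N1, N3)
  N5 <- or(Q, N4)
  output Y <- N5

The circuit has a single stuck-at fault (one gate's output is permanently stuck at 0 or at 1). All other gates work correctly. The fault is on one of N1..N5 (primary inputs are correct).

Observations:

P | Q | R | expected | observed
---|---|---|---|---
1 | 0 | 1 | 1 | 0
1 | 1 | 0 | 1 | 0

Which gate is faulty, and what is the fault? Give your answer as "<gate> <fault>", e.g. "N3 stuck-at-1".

Fault-free values for test 1 (P=1, Q=0, R=1): N1=0, N2=0, N3=0, N4=1, N5=1, giving Y=1. Observed 0.
Test 1: faults giving observed 0 are {N1 stuck-at-1, N3 stuck-at-1, N4 stuck-at-0, N5 stuck-at-0}.
Test 2 (P=1, Q=1, R=0): fault-free N1=0, N2=1, N3=0, N4=1, N5=1 → 1; observed 0. Eliminates N1 stuck-at-1, N3 stuck-at-1, N4 stuck-at-0.
Only N5 stuck-at-0 is consistent with every test.

N5 stuck-at-0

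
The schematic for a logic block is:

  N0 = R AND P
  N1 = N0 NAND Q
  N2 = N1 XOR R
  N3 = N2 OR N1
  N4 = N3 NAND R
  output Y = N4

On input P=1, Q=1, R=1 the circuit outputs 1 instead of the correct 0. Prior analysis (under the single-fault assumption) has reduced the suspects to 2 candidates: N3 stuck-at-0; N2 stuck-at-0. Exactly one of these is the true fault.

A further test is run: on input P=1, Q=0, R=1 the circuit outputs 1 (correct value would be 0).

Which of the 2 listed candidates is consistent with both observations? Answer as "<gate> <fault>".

Evaluate each candidate on input P=1, Q=0, R=1:
  N3 stuck-at-0: N0=1, N1=1, N2=0, N3=0 [stuck-at-0], N4=1 → 1 — matches
  N2 stuck-at-0: N0=1, N1=1, N2=0 [stuck-at-0], N3=1, N4=0 → 0 — eliminated
Only N3 stuck-at-0 reproduces the observed 1.

N3 stuck-at-0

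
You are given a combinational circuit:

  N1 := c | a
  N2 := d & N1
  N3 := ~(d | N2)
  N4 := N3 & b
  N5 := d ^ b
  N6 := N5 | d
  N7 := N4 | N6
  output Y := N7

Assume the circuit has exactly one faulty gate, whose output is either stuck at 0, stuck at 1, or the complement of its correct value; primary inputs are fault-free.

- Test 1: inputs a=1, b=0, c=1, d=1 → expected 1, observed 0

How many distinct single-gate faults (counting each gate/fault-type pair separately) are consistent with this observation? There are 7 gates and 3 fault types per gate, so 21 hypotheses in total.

4

Fault-free: N1=1, N2=1, N3=0, N4=0, N5=1, N6=1, N7=1 → 1. Observed 0.
  N1: none of the 3 fault types match ✗
  N2: none of the 3 fault types match ✗
  N3: none of the 3 fault types match ✗
  N4: none of the 3 fault types match ✗
  N5: none of the 3 fault types match ✗
  N6: stuck-at-0, inverted output ✓; others ✗
  N7: stuck-at-0, inverted output ✓; others ✗
Consistent faults: {N6 stuck-at-0, N6 inverted output, N7 stuck-at-0, N7 inverted output} — 4 in all.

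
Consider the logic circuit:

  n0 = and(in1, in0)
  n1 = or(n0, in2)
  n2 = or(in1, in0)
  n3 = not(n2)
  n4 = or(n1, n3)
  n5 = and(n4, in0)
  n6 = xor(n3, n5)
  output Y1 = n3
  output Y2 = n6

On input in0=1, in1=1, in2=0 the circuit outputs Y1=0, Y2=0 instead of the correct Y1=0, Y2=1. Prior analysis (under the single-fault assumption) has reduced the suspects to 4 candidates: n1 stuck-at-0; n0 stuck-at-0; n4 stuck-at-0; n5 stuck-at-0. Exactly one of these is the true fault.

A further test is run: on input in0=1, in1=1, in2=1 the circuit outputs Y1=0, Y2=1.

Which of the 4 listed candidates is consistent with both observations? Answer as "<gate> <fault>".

Evaluate each candidate on input in0=1, in1=1, in2=1:
  n1 stuck-at-0: n0=1, n1=0 [stuck-at-0], n2=1, n3=0, n4=0, n5=0, n6=0 → Y1=0, Y2=0 — eliminated
  n0 stuck-at-0: n0=0 [stuck-at-0], n1=1, n2=1, n3=0, n4=1, n5=1, n6=1 → Y1=0, Y2=1 — matches
  n4 stuck-at-0: n0=1, n1=1, n2=1, n3=0, n4=0 [stuck-at-0], n5=0, n6=0 → Y1=0, Y2=0 — eliminated
  n5 stuck-at-0: n0=1, n1=1, n2=1, n3=0, n4=1, n5=0 [stuck-at-0], n6=0 → Y1=0, Y2=0 — eliminated
Only n0 stuck-at-0 reproduces the observed Y1=0, Y2=1.

n0 stuck-at-0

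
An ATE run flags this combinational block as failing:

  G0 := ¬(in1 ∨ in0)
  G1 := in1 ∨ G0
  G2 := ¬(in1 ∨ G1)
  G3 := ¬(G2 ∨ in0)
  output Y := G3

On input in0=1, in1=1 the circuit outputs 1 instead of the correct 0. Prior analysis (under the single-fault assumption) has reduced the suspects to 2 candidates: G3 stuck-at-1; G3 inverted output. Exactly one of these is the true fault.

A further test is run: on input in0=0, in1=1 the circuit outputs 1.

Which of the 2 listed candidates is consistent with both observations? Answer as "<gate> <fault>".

G3 stuck-at-1

Evaluate each candidate on input in0=0, in1=1:
  G3 stuck-at-1: G0=0, G1=1, G2=0, G3=1 [stuck-at-1] → 1 — matches
  G3 inverted output: G0=0, G1=1, G2=0, G3=0 [inverted output] → 0 — eliminated
Only G3 stuck-at-1 reproduces the observed 1.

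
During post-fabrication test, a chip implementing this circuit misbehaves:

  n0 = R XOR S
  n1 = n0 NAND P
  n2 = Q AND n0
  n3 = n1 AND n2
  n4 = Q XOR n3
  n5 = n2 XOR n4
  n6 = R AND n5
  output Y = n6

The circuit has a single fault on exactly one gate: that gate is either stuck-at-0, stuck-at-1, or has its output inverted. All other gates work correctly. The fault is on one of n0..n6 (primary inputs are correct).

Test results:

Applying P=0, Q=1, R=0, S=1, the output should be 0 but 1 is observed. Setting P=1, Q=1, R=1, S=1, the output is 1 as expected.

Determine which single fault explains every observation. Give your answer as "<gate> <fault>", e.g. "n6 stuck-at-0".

n6 stuck-at-1

Fault-free values for test 1 (P=0, Q=1, R=0, S=1): n0=1, n1=1, n2=1, n3=1, n4=0, n5=1, n6=0, giving Y=0. Observed 1.
Test 1: faults giving observed 1 are {n6 stuck-at-1, n6 inverted output}.
Test 2 (P=1, Q=1, R=1, S=1): fault-free n0=0, n1=1, n2=0, n3=0, n4=1, n5=1, n6=1 → 1; observed 1. Eliminates n6 inverted output.
Only n6 stuck-at-1 is consistent with every test.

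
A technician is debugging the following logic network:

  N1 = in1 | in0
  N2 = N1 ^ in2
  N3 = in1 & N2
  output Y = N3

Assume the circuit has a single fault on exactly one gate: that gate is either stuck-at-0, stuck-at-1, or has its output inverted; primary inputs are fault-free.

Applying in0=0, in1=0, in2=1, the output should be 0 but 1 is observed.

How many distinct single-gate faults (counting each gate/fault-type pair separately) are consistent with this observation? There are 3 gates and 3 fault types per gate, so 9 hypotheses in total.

Fault-free: N1=0, N2=1, N3=0 → 0. Observed 1.
  N1 stuck-at-0: output 0 ✗
  N1 stuck-at-1: output 0 ✗
  N1 inverted output: output 0 ✗
  N2 stuck-at-0: output 0 ✗
  N2 stuck-at-1: output 0 ✗
  N2 inverted output: output 0 ✗
  N3 stuck-at-0: output 0 ✗
  N3 stuck-at-1: output 1 ✓
  N3 inverted output: output 1 ✓
Consistent faults: {N3 stuck-at-1, N3 inverted output} — 2 in all.

2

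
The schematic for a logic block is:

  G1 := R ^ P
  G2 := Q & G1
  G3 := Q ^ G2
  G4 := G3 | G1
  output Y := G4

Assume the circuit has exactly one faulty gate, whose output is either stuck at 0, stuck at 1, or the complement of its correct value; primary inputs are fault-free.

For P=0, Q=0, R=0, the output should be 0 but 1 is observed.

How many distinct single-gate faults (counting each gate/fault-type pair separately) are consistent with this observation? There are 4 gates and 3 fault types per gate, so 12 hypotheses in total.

Fault-free: G1=0, G2=0, G3=0, G4=0 → 0. Observed 1.
  G1 stuck-at-0: output 0 ✗
  G1 stuck-at-1: output 1 ✓
  G1 inverted output: output 1 ✓
  G2 stuck-at-0: output 0 ✗
  G2 stuck-at-1: output 1 ✓
  G2 inverted output: output 1 ✓
  G3 stuck-at-0: output 0 ✗
  G3 stuck-at-1: output 1 ✓
  G3 inverted output: output 1 ✓
  G4 stuck-at-0: output 0 ✗
  G4 stuck-at-1: output 1 ✓
  G4 inverted output: output 1 ✓
Consistent faults: {G1 stuck-at-1, G1 inverted output, G2 stuck-at-1, G2 inverted output, G3 stuck-at-1, G3 inverted output, G4 stuck-at-1, G4 inverted output} — 8 in all.

8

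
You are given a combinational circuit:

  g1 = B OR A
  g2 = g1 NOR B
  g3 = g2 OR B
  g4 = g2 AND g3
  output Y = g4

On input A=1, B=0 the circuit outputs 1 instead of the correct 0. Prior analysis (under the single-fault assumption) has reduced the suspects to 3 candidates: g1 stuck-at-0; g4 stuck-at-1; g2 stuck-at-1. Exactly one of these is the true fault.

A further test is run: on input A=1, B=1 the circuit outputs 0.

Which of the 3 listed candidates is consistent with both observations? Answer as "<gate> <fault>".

Evaluate each candidate on input A=1, B=1:
  g1 stuck-at-0: g1=0 [stuck-at-0], g2=0, g3=1, g4=0 → 0 — matches
  g4 stuck-at-1: g1=1, g2=0, g3=1, g4=1 [stuck-at-1] → 1 — eliminated
  g2 stuck-at-1: g1=1, g2=1 [stuck-at-1], g3=1, g4=1 → 1 — eliminated
Only g1 stuck-at-0 reproduces the observed 0.

g1 stuck-at-0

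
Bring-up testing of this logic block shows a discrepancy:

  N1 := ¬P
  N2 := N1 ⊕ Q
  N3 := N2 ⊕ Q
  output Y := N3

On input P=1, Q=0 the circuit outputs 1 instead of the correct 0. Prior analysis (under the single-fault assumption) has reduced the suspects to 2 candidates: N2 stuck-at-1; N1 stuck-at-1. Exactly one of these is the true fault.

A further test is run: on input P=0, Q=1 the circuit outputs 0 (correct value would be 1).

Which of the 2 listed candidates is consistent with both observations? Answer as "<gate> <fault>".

Evaluate each candidate on input P=0, Q=1:
  N2 stuck-at-1: N1=1, N2=1 [stuck-at-1], N3=0 → 0 — matches
  N1 stuck-at-1: N1=1 [stuck-at-1], N2=0, N3=1 → 1 — eliminated
Only N2 stuck-at-1 reproduces the observed 0.

N2 stuck-at-1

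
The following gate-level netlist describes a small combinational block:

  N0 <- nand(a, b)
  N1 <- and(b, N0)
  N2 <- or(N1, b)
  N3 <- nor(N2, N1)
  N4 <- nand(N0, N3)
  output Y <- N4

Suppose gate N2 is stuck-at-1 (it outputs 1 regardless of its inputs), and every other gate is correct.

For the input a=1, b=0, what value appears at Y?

Propagate with N2 forced: N0=1, N1=0, N2=1 [stuck-at-1], N3=0, N4=1.
So Y = 1. (Without the fault it would be 0.)

1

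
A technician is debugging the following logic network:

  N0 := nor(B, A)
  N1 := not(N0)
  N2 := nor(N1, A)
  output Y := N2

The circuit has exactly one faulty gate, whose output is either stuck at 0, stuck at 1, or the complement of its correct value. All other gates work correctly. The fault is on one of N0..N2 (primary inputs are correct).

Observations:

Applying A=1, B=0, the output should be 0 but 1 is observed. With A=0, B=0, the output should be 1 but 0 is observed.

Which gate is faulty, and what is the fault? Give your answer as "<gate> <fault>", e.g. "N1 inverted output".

N2 inverted output

Fault-free values for test 1 (A=1, B=0): N0=0, N1=1, N2=0, giving Y=0. Observed 1.
Test 1: faults giving observed 1 are {N2 stuck-at-1, N2 inverted output}.
Test 2 (A=0, B=0): fault-free N0=1, N1=0, N2=1 → 1; observed 0. Eliminates N2 stuck-at-1.
Only N2 inverted output is consistent with every test.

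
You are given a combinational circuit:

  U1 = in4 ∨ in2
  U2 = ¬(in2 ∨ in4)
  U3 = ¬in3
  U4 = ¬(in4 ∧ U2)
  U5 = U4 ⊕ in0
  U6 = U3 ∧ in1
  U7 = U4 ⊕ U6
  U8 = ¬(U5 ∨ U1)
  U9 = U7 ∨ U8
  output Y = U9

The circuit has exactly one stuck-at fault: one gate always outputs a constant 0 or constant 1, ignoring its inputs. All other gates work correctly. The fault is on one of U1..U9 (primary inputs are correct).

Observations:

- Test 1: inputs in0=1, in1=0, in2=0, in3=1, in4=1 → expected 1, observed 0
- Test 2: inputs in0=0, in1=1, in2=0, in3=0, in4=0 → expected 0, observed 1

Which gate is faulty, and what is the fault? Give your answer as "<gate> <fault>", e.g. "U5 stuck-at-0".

U4 stuck-at-0

Fault-free values for test 1 (in0=1, in1=0, in2=0, in3=1, in4=1): U1=1, U2=0, U3=0, U4=1, U5=0, U6=0, U7=1, U8=0, U9=1, giving Y=1. Observed 0.
Test 1: faults giving observed 0 are {U2 stuck-at-1, U4 stuck-at-0, U6 stuck-at-1, U7 stuck-at-0, U9 stuck-at-0}.
Test 2 (in0=0, in1=1, in2=0, in3=0, in4=0): fault-free U1=0, U2=1, U3=1, U4=1, U5=1, U6=1, U7=0, U8=0, U9=0 → 0; observed 1. Eliminates U2 stuck-at-1, U6 stuck-at-1, U7 stuck-at-0, U9 stuck-at-0.
Only U4 stuck-at-0 is consistent with every test.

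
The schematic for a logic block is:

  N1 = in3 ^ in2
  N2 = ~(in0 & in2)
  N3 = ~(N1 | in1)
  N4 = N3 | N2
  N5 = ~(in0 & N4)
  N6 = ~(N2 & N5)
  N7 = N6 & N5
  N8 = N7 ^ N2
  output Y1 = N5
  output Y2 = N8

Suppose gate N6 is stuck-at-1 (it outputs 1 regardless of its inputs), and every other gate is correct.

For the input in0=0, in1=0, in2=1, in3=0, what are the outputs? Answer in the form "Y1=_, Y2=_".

Propagate with N6 forced: N1=1, N2=1, N3=0, N4=1, N5=1, N6=1 [stuck-at-1], N7=1, N8=0.
So the outputs are Y1=1, Y2=0. (Without the fault they would be Y1=1, Y2=1.)

Y1=1, Y2=0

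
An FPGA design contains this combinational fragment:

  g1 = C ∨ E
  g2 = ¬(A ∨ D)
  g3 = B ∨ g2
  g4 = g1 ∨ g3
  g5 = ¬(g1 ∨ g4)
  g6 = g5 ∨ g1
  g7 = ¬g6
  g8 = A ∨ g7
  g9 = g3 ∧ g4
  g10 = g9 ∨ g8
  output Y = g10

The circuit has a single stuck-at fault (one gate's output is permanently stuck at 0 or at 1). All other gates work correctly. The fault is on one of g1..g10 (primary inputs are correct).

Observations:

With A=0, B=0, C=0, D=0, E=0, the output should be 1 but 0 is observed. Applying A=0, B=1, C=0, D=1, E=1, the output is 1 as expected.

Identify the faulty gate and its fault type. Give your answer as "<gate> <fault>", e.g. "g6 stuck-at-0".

Fault-free values for test 1 (A=0, B=0, C=0, D=0, E=0): g1=0, g2=1, g3=1, g4=1, g5=0, g6=0, g7=1, g8=1, g9=1, g10=1, giving Y=1. Observed 0.
Test 1: faults giving observed 0 are {g2 stuck-at-0, g3 stuck-at-0, g4 stuck-at-0, g10 stuck-at-0}.
Test 2 (A=0, B=1, C=0, D=1, E=1): fault-free g1=1, g2=0, g3=1, g4=1, g5=0, g6=1, g7=0, g8=0, g9=1, g10=1 → 1; observed 1. Eliminates g3 stuck-at-0, g4 stuck-at-0, g10 stuck-at-0.
Only g2 stuck-at-0 is consistent with every test.

g2 stuck-at-0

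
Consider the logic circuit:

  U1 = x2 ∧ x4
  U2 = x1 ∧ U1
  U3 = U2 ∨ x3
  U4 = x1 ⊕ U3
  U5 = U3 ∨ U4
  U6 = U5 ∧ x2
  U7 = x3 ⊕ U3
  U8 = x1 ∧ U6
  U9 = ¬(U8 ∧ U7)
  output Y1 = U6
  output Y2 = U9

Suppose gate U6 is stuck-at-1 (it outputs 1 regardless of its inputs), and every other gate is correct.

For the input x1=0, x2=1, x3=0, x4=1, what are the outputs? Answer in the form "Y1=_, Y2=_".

Y1=1, Y2=1

Propagate with U6 forced: U1=1, U2=0, U3=0, U4=0, U5=0, U6=1 [stuck-at-1], U7=0, U8=0, U9=1.
So the outputs are Y1=1, Y2=1. (Without the fault they would be Y1=0, Y2=1.)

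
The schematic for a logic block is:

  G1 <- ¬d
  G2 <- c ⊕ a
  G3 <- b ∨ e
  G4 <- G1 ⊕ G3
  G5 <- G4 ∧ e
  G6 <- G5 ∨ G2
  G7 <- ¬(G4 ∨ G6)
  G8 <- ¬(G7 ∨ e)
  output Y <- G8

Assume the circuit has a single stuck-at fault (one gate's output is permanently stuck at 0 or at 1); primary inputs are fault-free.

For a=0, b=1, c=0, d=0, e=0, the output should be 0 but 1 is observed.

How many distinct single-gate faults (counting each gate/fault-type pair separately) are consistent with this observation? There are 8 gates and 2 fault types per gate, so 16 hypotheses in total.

Fault-free: G1=1, G2=0, G3=1, G4=0, G5=0, G6=0, G7=1, G8=0 → 0. Observed 1.
  G1: stuck-at-0 ✓; others ✗
  G2: stuck-at-1 ✓; others ✗
  G3: stuck-at-0 ✓; others ✗
  G4: stuck-at-1 ✓; others ✗
  G5: stuck-at-1 ✓; others ✗
  G6: stuck-at-1 ✓; others ✗
  G7: stuck-at-0 ✓; others ✗
  G8: stuck-at-1 ✓; others ✗
Consistent faults: {G1 stuck-at-0, G2 stuck-at-1, G3 stuck-at-0, G4 stuck-at-1, G5 stuck-at-1, G6 stuck-at-1, G7 stuck-at-0, G8 stuck-at-1} — 8 in all.

8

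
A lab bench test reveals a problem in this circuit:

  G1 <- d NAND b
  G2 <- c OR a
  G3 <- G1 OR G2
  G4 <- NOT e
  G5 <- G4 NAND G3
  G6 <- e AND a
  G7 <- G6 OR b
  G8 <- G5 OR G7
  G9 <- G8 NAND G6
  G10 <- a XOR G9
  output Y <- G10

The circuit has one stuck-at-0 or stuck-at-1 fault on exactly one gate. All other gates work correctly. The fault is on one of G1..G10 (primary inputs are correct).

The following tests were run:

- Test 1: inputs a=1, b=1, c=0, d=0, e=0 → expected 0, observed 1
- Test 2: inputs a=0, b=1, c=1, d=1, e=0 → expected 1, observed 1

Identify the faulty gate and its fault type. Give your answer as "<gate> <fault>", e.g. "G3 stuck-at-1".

Fault-free values for test 1 (a=1, b=1, c=0, d=0, e=0): G1=1, G2=1, G3=1, G4=1, G5=0, G6=0, G7=1, G8=1, G9=1, G10=0, giving Y=0. Observed 1.
Test 1: faults giving observed 1 are {G6 stuck-at-1, G9 stuck-at-0, G10 stuck-at-1}.
Test 2 (a=0, b=1, c=1, d=1, e=0): fault-free G1=0, G2=1, G3=1, G4=1, G5=0, G6=0, G7=1, G8=1, G9=1, G10=1 → 1; observed 1. Eliminates G6 stuck-at-1, G9 stuck-at-0.
Only G10 stuck-at-1 is consistent with every test.

G10 stuck-at-1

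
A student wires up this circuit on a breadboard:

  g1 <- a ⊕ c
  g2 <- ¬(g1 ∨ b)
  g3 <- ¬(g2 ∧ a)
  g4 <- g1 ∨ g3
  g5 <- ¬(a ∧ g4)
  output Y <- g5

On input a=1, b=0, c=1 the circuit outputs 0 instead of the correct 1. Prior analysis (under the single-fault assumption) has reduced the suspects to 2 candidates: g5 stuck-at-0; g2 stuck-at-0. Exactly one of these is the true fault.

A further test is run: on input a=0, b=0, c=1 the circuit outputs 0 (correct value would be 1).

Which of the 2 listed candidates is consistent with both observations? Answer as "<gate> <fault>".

g5 stuck-at-0

Evaluate each candidate on input a=0, b=0, c=1:
  g5 stuck-at-0: g1=1, g2=0, g3=1, g4=1, g5=0 [stuck-at-0] → 0 — matches
  g2 stuck-at-0: g1=1, g2=0 [stuck-at-0], g3=1, g4=1, g5=1 → 1 — eliminated
Only g5 stuck-at-0 reproduces the observed 0.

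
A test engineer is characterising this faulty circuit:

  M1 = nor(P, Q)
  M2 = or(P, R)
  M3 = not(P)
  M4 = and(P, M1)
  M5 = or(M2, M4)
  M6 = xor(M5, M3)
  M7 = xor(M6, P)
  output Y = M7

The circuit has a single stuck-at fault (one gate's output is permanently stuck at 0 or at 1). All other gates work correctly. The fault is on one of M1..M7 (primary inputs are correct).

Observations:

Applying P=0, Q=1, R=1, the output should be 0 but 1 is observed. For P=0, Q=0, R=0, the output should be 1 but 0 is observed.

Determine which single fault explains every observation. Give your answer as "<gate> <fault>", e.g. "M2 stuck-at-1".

M3 stuck-at-0

Fault-free values for test 1 (P=0, Q=1, R=1): M1=0, M2=1, M3=1, M4=0, M5=1, M6=0, M7=0, giving Y=0. Observed 1.
Test 1: faults giving observed 1 are {M2 stuck-at-0, M3 stuck-at-0, M5 stuck-at-0, M6 stuck-at-1, M7 stuck-at-1}.
Test 2 (P=0, Q=0, R=0): fault-free M1=1, M2=0, M3=1, M4=0, M5=0, M6=1, M7=1 → 1; observed 0. Eliminates M2 stuck-at-0, M5 stuck-at-0, M6 stuck-at-1, M7 stuck-at-1.
Only M3 stuck-at-0 is consistent with every test.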